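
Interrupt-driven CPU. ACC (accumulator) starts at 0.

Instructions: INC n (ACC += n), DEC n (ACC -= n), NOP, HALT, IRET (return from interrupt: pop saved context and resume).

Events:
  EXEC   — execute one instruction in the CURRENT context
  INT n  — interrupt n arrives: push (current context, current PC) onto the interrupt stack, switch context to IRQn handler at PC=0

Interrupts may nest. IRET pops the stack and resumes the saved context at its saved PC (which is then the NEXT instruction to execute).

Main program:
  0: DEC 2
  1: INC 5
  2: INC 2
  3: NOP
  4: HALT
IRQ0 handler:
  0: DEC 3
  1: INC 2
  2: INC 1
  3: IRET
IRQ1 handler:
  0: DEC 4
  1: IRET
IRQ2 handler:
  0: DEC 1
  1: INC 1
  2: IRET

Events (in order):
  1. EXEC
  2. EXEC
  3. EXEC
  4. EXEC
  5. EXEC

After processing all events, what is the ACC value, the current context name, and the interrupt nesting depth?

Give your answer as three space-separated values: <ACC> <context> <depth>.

Answer: 5 MAIN 0

Derivation:
Event 1 (EXEC): [MAIN] PC=0: DEC 2 -> ACC=-2
Event 2 (EXEC): [MAIN] PC=1: INC 5 -> ACC=3
Event 3 (EXEC): [MAIN] PC=2: INC 2 -> ACC=5
Event 4 (EXEC): [MAIN] PC=3: NOP
Event 5 (EXEC): [MAIN] PC=4: HALT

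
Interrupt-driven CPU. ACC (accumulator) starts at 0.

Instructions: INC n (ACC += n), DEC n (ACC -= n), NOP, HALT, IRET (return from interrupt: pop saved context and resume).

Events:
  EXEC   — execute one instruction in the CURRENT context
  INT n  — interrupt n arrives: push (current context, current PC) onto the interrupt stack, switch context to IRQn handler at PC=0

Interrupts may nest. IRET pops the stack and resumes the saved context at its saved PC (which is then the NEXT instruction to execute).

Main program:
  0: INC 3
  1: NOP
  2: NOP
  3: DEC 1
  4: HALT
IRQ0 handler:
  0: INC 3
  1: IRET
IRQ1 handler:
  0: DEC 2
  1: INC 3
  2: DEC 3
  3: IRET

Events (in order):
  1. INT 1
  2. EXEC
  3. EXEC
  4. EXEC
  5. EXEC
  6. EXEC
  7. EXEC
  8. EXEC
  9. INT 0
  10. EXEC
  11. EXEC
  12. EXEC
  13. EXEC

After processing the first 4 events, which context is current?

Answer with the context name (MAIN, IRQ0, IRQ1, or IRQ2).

Event 1 (INT 1): INT 1 arrives: push (MAIN, PC=0), enter IRQ1 at PC=0 (depth now 1)
Event 2 (EXEC): [IRQ1] PC=0: DEC 2 -> ACC=-2
Event 3 (EXEC): [IRQ1] PC=1: INC 3 -> ACC=1
Event 4 (EXEC): [IRQ1] PC=2: DEC 3 -> ACC=-2

Answer: IRQ1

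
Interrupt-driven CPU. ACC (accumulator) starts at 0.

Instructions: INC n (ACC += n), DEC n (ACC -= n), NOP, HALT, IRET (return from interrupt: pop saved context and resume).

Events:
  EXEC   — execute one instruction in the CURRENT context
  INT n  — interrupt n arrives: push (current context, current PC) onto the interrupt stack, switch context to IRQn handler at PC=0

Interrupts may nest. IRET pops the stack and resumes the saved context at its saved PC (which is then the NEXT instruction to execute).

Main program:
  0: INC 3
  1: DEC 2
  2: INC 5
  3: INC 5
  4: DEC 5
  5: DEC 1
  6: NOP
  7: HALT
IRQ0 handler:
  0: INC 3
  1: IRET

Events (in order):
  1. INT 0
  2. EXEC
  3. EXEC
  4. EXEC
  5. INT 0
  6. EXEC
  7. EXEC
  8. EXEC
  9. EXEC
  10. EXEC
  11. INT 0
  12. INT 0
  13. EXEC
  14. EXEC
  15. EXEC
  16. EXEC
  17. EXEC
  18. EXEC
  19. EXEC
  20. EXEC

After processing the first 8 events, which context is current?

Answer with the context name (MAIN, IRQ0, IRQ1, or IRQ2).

Answer: MAIN

Derivation:
Event 1 (INT 0): INT 0 arrives: push (MAIN, PC=0), enter IRQ0 at PC=0 (depth now 1)
Event 2 (EXEC): [IRQ0] PC=0: INC 3 -> ACC=3
Event 3 (EXEC): [IRQ0] PC=1: IRET -> resume MAIN at PC=0 (depth now 0)
Event 4 (EXEC): [MAIN] PC=0: INC 3 -> ACC=6
Event 5 (INT 0): INT 0 arrives: push (MAIN, PC=1), enter IRQ0 at PC=0 (depth now 1)
Event 6 (EXEC): [IRQ0] PC=0: INC 3 -> ACC=9
Event 7 (EXEC): [IRQ0] PC=1: IRET -> resume MAIN at PC=1 (depth now 0)
Event 8 (EXEC): [MAIN] PC=1: DEC 2 -> ACC=7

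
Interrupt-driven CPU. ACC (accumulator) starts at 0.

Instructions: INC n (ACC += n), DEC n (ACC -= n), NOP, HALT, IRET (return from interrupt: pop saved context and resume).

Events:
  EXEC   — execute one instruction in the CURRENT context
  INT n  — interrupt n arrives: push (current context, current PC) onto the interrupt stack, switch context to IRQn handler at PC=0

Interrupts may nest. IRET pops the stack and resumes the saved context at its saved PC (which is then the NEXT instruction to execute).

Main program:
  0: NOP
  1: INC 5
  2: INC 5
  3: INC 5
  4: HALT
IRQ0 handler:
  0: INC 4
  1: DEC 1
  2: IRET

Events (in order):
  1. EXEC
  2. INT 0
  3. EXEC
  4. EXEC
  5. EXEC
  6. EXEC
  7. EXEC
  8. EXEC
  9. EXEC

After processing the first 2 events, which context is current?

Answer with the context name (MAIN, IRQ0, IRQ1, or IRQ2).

Answer: IRQ0

Derivation:
Event 1 (EXEC): [MAIN] PC=0: NOP
Event 2 (INT 0): INT 0 arrives: push (MAIN, PC=1), enter IRQ0 at PC=0 (depth now 1)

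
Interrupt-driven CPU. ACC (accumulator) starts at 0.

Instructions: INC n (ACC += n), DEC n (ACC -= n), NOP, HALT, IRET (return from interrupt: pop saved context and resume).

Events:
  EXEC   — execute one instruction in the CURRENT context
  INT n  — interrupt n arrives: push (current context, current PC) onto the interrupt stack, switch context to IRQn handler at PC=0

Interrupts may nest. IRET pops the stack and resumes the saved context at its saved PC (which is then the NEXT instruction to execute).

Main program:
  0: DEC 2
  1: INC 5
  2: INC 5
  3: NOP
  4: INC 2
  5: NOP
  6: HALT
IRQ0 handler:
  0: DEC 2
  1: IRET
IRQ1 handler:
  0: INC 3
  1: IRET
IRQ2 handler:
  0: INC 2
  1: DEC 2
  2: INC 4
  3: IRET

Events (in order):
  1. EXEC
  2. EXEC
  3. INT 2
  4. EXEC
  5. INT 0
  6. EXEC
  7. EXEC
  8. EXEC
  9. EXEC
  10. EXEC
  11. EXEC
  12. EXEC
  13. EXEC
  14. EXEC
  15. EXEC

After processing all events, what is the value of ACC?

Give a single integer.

Answer: 12

Derivation:
Event 1 (EXEC): [MAIN] PC=0: DEC 2 -> ACC=-2
Event 2 (EXEC): [MAIN] PC=1: INC 5 -> ACC=3
Event 3 (INT 2): INT 2 arrives: push (MAIN, PC=2), enter IRQ2 at PC=0 (depth now 1)
Event 4 (EXEC): [IRQ2] PC=0: INC 2 -> ACC=5
Event 5 (INT 0): INT 0 arrives: push (IRQ2, PC=1), enter IRQ0 at PC=0 (depth now 2)
Event 6 (EXEC): [IRQ0] PC=0: DEC 2 -> ACC=3
Event 7 (EXEC): [IRQ0] PC=1: IRET -> resume IRQ2 at PC=1 (depth now 1)
Event 8 (EXEC): [IRQ2] PC=1: DEC 2 -> ACC=1
Event 9 (EXEC): [IRQ2] PC=2: INC 4 -> ACC=5
Event 10 (EXEC): [IRQ2] PC=3: IRET -> resume MAIN at PC=2 (depth now 0)
Event 11 (EXEC): [MAIN] PC=2: INC 5 -> ACC=10
Event 12 (EXEC): [MAIN] PC=3: NOP
Event 13 (EXEC): [MAIN] PC=4: INC 2 -> ACC=12
Event 14 (EXEC): [MAIN] PC=5: NOP
Event 15 (EXEC): [MAIN] PC=6: HALT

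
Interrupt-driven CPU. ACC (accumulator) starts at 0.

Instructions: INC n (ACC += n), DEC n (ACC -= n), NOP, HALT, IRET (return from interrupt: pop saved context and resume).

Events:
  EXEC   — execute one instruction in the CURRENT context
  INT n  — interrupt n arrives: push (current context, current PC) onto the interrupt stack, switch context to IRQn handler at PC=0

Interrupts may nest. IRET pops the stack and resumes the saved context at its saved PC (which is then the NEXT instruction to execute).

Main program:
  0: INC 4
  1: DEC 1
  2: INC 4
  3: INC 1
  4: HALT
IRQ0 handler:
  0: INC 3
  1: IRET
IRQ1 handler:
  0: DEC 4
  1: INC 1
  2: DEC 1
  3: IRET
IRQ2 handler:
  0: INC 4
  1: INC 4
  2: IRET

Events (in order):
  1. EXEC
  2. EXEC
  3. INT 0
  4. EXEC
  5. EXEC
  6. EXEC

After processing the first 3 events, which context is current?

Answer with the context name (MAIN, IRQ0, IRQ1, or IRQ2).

Event 1 (EXEC): [MAIN] PC=0: INC 4 -> ACC=4
Event 2 (EXEC): [MAIN] PC=1: DEC 1 -> ACC=3
Event 3 (INT 0): INT 0 arrives: push (MAIN, PC=2), enter IRQ0 at PC=0 (depth now 1)

Answer: IRQ0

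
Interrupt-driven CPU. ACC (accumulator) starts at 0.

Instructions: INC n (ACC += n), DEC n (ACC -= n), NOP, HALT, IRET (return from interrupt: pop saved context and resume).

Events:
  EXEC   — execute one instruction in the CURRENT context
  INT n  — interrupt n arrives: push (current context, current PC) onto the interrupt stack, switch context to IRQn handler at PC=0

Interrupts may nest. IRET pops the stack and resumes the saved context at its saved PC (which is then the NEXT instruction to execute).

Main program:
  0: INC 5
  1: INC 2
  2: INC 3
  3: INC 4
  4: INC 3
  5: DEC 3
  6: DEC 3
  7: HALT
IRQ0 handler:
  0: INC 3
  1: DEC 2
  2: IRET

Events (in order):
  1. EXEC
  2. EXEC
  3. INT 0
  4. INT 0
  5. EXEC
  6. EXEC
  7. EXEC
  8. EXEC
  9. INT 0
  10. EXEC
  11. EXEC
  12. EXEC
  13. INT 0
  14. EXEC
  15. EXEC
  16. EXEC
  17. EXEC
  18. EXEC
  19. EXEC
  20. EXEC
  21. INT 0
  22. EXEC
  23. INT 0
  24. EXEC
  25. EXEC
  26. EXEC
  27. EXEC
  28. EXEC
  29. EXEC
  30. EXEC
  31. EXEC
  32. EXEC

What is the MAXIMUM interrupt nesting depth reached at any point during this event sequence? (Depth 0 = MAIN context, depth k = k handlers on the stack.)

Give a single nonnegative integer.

Event 1 (EXEC): [MAIN] PC=0: INC 5 -> ACC=5 [depth=0]
Event 2 (EXEC): [MAIN] PC=1: INC 2 -> ACC=7 [depth=0]
Event 3 (INT 0): INT 0 arrives: push (MAIN, PC=2), enter IRQ0 at PC=0 (depth now 1) [depth=1]
Event 4 (INT 0): INT 0 arrives: push (IRQ0, PC=0), enter IRQ0 at PC=0 (depth now 2) [depth=2]
Event 5 (EXEC): [IRQ0] PC=0: INC 3 -> ACC=10 [depth=2]
Event 6 (EXEC): [IRQ0] PC=1: DEC 2 -> ACC=8 [depth=2]
Event 7 (EXEC): [IRQ0] PC=2: IRET -> resume IRQ0 at PC=0 (depth now 1) [depth=1]
Event 8 (EXEC): [IRQ0] PC=0: INC 3 -> ACC=11 [depth=1]
Event 9 (INT 0): INT 0 arrives: push (IRQ0, PC=1), enter IRQ0 at PC=0 (depth now 2) [depth=2]
Event 10 (EXEC): [IRQ0] PC=0: INC 3 -> ACC=14 [depth=2]
Event 11 (EXEC): [IRQ0] PC=1: DEC 2 -> ACC=12 [depth=2]
Event 12 (EXEC): [IRQ0] PC=2: IRET -> resume IRQ0 at PC=1 (depth now 1) [depth=1]
Event 13 (INT 0): INT 0 arrives: push (IRQ0, PC=1), enter IRQ0 at PC=0 (depth now 2) [depth=2]
Event 14 (EXEC): [IRQ0] PC=0: INC 3 -> ACC=15 [depth=2]
Event 15 (EXEC): [IRQ0] PC=1: DEC 2 -> ACC=13 [depth=2]
Event 16 (EXEC): [IRQ0] PC=2: IRET -> resume IRQ0 at PC=1 (depth now 1) [depth=1]
Event 17 (EXEC): [IRQ0] PC=1: DEC 2 -> ACC=11 [depth=1]
Event 18 (EXEC): [IRQ0] PC=2: IRET -> resume MAIN at PC=2 (depth now 0) [depth=0]
Event 19 (EXEC): [MAIN] PC=2: INC 3 -> ACC=14 [depth=0]
Event 20 (EXEC): [MAIN] PC=3: INC 4 -> ACC=18 [depth=0]
Event 21 (INT 0): INT 0 arrives: push (MAIN, PC=4), enter IRQ0 at PC=0 (depth now 1) [depth=1]
Event 22 (EXEC): [IRQ0] PC=0: INC 3 -> ACC=21 [depth=1]
Event 23 (INT 0): INT 0 arrives: push (IRQ0, PC=1), enter IRQ0 at PC=0 (depth now 2) [depth=2]
Event 24 (EXEC): [IRQ0] PC=0: INC 3 -> ACC=24 [depth=2]
Event 25 (EXEC): [IRQ0] PC=1: DEC 2 -> ACC=22 [depth=2]
Event 26 (EXEC): [IRQ0] PC=2: IRET -> resume IRQ0 at PC=1 (depth now 1) [depth=1]
Event 27 (EXEC): [IRQ0] PC=1: DEC 2 -> ACC=20 [depth=1]
Event 28 (EXEC): [IRQ0] PC=2: IRET -> resume MAIN at PC=4 (depth now 0) [depth=0]
Event 29 (EXEC): [MAIN] PC=4: INC 3 -> ACC=23 [depth=0]
Event 30 (EXEC): [MAIN] PC=5: DEC 3 -> ACC=20 [depth=0]
Event 31 (EXEC): [MAIN] PC=6: DEC 3 -> ACC=17 [depth=0]
Event 32 (EXEC): [MAIN] PC=7: HALT [depth=0]
Max depth observed: 2

Answer: 2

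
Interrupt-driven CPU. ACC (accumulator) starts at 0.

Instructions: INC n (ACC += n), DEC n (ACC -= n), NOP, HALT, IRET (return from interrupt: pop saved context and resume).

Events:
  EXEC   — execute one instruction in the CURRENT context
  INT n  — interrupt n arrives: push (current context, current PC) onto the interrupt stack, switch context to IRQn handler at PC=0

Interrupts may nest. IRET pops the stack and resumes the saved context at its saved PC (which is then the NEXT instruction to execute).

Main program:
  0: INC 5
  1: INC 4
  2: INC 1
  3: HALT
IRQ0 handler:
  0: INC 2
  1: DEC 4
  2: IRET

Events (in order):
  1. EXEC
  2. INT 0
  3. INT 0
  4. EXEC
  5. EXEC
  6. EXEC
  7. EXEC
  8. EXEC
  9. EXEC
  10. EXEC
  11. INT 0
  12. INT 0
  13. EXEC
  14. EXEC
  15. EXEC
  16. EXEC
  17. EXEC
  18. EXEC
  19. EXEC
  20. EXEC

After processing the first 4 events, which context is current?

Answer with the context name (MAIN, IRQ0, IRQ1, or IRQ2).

Event 1 (EXEC): [MAIN] PC=0: INC 5 -> ACC=5
Event 2 (INT 0): INT 0 arrives: push (MAIN, PC=1), enter IRQ0 at PC=0 (depth now 1)
Event 3 (INT 0): INT 0 arrives: push (IRQ0, PC=0), enter IRQ0 at PC=0 (depth now 2)
Event 4 (EXEC): [IRQ0] PC=0: INC 2 -> ACC=7

Answer: IRQ0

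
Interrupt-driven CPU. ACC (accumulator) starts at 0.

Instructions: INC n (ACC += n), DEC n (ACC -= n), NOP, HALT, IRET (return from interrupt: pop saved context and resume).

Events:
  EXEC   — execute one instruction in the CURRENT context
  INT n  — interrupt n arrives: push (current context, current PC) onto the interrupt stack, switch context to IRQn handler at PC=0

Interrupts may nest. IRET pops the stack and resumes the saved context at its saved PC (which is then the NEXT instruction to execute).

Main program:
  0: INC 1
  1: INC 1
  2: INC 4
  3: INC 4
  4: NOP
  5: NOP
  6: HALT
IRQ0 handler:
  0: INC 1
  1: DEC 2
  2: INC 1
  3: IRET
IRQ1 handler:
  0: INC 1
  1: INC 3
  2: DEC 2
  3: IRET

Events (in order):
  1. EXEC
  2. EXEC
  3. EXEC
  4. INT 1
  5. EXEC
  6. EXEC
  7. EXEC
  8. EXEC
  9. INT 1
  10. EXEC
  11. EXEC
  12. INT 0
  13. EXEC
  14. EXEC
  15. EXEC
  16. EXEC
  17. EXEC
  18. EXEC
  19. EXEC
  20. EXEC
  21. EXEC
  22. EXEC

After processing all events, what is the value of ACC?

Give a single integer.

Answer: 14

Derivation:
Event 1 (EXEC): [MAIN] PC=0: INC 1 -> ACC=1
Event 2 (EXEC): [MAIN] PC=1: INC 1 -> ACC=2
Event 3 (EXEC): [MAIN] PC=2: INC 4 -> ACC=6
Event 4 (INT 1): INT 1 arrives: push (MAIN, PC=3), enter IRQ1 at PC=0 (depth now 1)
Event 5 (EXEC): [IRQ1] PC=0: INC 1 -> ACC=7
Event 6 (EXEC): [IRQ1] PC=1: INC 3 -> ACC=10
Event 7 (EXEC): [IRQ1] PC=2: DEC 2 -> ACC=8
Event 8 (EXEC): [IRQ1] PC=3: IRET -> resume MAIN at PC=3 (depth now 0)
Event 9 (INT 1): INT 1 arrives: push (MAIN, PC=3), enter IRQ1 at PC=0 (depth now 1)
Event 10 (EXEC): [IRQ1] PC=0: INC 1 -> ACC=9
Event 11 (EXEC): [IRQ1] PC=1: INC 3 -> ACC=12
Event 12 (INT 0): INT 0 arrives: push (IRQ1, PC=2), enter IRQ0 at PC=0 (depth now 2)
Event 13 (EXEC): [IRQ0] PC=0: INC 1 -> ACC=13
Event 14 (EXEC): [IRQ0] PC=1: DEC 2 -> ACC=11
Event 15 (EXEC): [IRQ0] PC=2: INC 1 -> ACC=12
Event 16 (EXEC): [IRQ0] PC=3: IRET -> resume IRQ1 at PC=2 (depth now 1)
Event 17 (EXEC): [IRQ1] PC=2: DEC 2 -> ACC=10
Event 18 (EXEC): [IRQ1] PC=3: IRET -> resume MAIN at PC=3 (depth now 0)
Event 19 (EXEC): [MAIN] PC=3: INC 4 -> ACC=14
Event 20 (EXEC): [MAIN] PC=4: NOP
Event 21 (EXEC): [MAIN] PC=5: NOP
Event 22 (EXEC): [MAIN] PC=6: HALT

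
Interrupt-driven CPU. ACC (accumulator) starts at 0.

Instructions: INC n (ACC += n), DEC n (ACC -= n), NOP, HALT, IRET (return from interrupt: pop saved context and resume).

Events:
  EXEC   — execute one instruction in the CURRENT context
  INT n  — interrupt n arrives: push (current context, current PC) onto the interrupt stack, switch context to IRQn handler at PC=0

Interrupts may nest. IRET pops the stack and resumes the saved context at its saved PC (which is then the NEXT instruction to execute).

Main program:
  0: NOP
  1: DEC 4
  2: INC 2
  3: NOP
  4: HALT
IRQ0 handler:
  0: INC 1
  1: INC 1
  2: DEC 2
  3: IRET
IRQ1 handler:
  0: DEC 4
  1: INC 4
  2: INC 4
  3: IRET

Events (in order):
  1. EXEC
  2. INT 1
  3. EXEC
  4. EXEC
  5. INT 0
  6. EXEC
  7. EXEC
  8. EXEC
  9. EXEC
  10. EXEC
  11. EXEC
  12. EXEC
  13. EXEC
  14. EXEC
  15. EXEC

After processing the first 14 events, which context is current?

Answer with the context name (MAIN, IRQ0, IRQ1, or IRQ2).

Answer: MAIN

Derivation:
Event 1 (EXEC): [MAIN] PC=0: NOP
Event 2 (INT 1): INT 1 arrives: push (MAIN, PC=1), enter IRQ1 at PC=0 (depth now 1)
Event 3 (EXEC): [IRQ1] PC=0: DEC 4 -> ACC=-4
Event 4 (EXEC): [IRQ1] PC=1: INC 4 -> ACC=0
Event 5 (INT 0): INT 0 arrives: push (IRQ1, PC=2), enter IRQ0 at PC=0 (depth now 2)
Event 6 (EXEC): [IRQ0] PC=0: INC 1 -> ACC=1
Event 7 (EXEC): [IRQ0] PC=1: INC 1 -> ACC=2
Event 8 (EXEC): [IRQ0] PC=2: DEC 2 -> ACC=0
Event 9 (EXEC): [IRQ0] PC=3: IRET -> resume IRQ1 at PC=2 (depth now 1)
Event 10 (EXEC): [IRQ1] PC=2: INC 4 -> ACC=4
Event 11 (EXEC): [IRQ1] PC=3: IRET -> resume MAIN at PC=1 (depth now 0)
Event 12 (EXEC): [MAIN] PC=1: DEC 4 -> ACC=0
Event 13 (EXEC): [MAIN] PC=2: INC 2 -> ACC=2
Event 14 (EXEC): [MAIN] PC=3: NOP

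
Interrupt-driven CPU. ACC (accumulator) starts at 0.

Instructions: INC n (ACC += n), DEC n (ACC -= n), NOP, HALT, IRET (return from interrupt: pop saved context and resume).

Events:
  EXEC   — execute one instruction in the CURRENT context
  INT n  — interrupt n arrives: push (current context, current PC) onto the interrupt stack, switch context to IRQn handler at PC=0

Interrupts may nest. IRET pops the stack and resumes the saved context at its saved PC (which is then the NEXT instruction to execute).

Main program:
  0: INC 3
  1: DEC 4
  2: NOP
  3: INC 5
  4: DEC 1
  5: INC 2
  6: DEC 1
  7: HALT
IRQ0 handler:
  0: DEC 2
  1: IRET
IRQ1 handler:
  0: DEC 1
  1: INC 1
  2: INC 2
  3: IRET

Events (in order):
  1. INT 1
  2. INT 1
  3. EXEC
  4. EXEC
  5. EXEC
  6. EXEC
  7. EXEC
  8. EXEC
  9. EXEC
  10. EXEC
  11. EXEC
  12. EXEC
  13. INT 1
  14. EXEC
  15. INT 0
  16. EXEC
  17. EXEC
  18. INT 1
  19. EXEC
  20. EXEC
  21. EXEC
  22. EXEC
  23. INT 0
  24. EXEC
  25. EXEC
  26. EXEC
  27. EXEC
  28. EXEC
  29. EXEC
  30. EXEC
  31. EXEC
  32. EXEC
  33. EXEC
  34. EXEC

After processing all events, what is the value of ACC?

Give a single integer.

Event 1 (INT 1): INT 1 arrives: push (MAIN, PC=0), enter IRQ1 at PC=0 (depth now 1)
Event 2 (INT 1): INT 1 arrives: push (IRQ1, PC=0), enter IRQ1 at PC=0 (depth now 2)
Event 3 (EXEC): [IRQ1] PC=0: DEC 1 -> ACC=-1
Event 4 (EXEC): [IRQ1] PC=1: INC 1 -> ACC=0
Event 5 (EXEC): [IRQ1] PC=2: INC 2 -> ACC=2
Event 6 (EXEC): [IRQ1] PC=3: IRET -> resume IRQ1 at PC=0 (depth now 1)
Event 7 (EXEC): [IRQ1] PC=0: DEC 1 -> ACC=1
Event 8 (EXEC): [IRQ1] PC=1: INC 1 -> ACC=2
Event 9 (EXEC): [IRQ1] PC=2: INC 2 -> ACC=4
Event 10 (EXEC): [IRQ1] PC=3: IRET -> resume MAIN at PC=0 (depth now 0)
Event 11 (EXEC): [MAIN] PC=0: INC 3 -> ACC=7
Event 12 (EXEC): [MAIN] PC=1: DEC 4 -> ACC=3
Event 13 (INT 1): INT 1 arrives: push (MAIN, PC=2), enter IRQ1 at PC=0 (depth now 1)
Event 14 (EXEC): [IRQ1] PC=0: DEC 1 -> ACC=2
Event 15 (INT 0): INT 0 arrives: push (IRQ1, PC=1), enter IRQ0 at PC=0 (depth now 2)
Event 16 (EXEC): [IRQ0] PC=0: DEC 2 -> ACC=0
Event 17 (EXEC): [IRQ0] PC=1: IRET -> resume IRQ1 at PC=1 (depth now 1)
Event 18 (INT 1): INT 1 arrives: push (IRQ1, PC=1), enter IRQ1 at PC=0 (depth now 2)
Event 19 (EXEC): [IRQ1] PC=0: DEC 1 -> ACC=-1
Event 20 (EXEC): [IRQ1] PC=1: INC 1 -> ACC=0
Event 21 (EXEC): [IRQ1] PC=2: INC 2 -> ACC=2
Event 22 (EXEC): [IRQ1] PC=3: IRET -> resume IRQ1 at PC=1 (depth now 1)
Event 23 (INT 0): INT 0 arrives: push (IRQ1, PC=1), enter IRQ0 at PC=0 (depth now 2)
Event 24 (EXEC): [IRQ0] PC=0: DEC 2 -> ACC=0
Event 25 (EXEC): [IRQ0] PC=1: IRET -> resume IRQ1 at PC=1 (depth now 1)
Event 26 (EXEC): [IRQ1] PC=1: INC 1 -> ACC=1
Event 27 (EXEC): [IRQ1] PC=2: INC 2 -> ACC=3
Event 28 (EXEC): [IRQ1] PC=3: IRET -> resume MAIN at PC=2 (depth now 0)
Event 29 (EXEC): [MAIN] PC=2: NOP
Event 30 (EXEC): [MAIN] PC=3: INC 5 -> ACC=8
Event 31 (EXEC): [MAIN] PC=4: DEC 1 -> ACC=7
Event 32 (EXEC): [MAIN] PC=5: INC 2 -> ACC=9
Event 33 (EXEC): [MAIN] PC=6: DEC 1 -> ACC=8
Event 34 (EXEC): [MAIN] PC=7: HALT

Answer: 8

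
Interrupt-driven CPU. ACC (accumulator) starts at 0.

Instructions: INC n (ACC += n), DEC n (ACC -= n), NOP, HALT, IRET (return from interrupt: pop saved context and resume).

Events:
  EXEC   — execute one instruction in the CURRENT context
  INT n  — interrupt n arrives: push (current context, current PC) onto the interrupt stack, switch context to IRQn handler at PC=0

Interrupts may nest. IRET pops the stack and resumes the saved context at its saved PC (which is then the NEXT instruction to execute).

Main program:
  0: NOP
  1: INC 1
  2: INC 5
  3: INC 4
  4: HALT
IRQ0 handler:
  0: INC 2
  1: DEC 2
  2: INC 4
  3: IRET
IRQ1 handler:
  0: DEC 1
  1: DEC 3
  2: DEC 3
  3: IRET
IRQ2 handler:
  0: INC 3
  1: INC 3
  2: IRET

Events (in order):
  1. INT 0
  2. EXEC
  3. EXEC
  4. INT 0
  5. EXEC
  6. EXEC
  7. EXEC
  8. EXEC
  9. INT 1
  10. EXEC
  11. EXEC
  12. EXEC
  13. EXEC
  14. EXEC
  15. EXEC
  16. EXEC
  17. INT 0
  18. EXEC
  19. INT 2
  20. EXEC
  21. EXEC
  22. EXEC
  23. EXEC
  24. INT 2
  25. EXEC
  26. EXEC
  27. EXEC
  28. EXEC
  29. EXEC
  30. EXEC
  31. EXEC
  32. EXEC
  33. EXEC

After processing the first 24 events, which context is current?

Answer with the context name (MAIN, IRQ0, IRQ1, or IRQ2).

Answer: IRQ2

Derivation:
Event 1 (INT 0): INT 0 arrives: push (MAIN, PC=0), enter IRQ0 at PC=0 (depth now 1)
Event 2 (EXEC): [IRQ0] PC=0: INC 2 -> ACC=2
Event 3 (EXEC): [IRQ0] PC=1: DEC 2 -> ACC=0
Event 4 (INT 0): INT 0 arrives: push (IRQ0, PC=2), enter IRQ0 at PC=0 (depth now 2)
Event 5 (EXEC): [IRQ0] PC=0: INC 2 -> ACC=2
Event 6 (EXEC): [IRQ0] PC=1: DEC 2 -> ACC=0
Event 7 (EXEC): [IRQ0] PC=2: INC 4 -> ACC=4
Event 8 (EXEC): [IRQ0] PC=3: IRET -> resume IRQ0 at PC=2 (depth now 1)
Event 9 (INT 1): INT 1 arrives: push (IRQ0, PC=2), enter IRQ1 at PC=0 (depth now 2)
Event 10 (EXEC): [IRQ1] PC=0: DEC 1 -> ACC=3
Event 11 (EXEC): [IRQ1] PC=1: DEC 3 -> ACC=0
Event 12 (EXEC): [IRQ1] PC=2: DEC 3 -> ACC=-3
Event 13 (EXEC): [IRQ1] PC=3: IRET -> resume IRQ0 at PC=2 (depth now 1)
Event 14 (EXEC): [IRQ0] PC=2: INC 4 -> ACC=1
Event 15 (EXEC): [IRQ0] PC=3: IRET -> resume MAIN at PC=0 (depth now 0)
Event 16 (EXEC): [MAIN] PC=0: NOP
Event 17 (INT 0): INT 0 arrives: push (MAIN, PC=1), enter IRQ0 at PC=0 (depth now 1)
Event 18 (EXEC): [IRQ0] PC=0: INC 2 -> ACC=3
Event 19 (INT 2): INT 2 arrives: push (IRQ0, PC=1), enter IRQ2 at PC=0 (depth now 2)
Event 20 (EXEC): [IRQ2] PC=0: INC 3 -> ACC=6
Event 21 (EXEC): [IRQ2] PC=1: INC 3 -> ACC=9
Event 22 (EXEC): [IRQ2] PC=2: IRET -> resume IRQ0 at PC=1 (depth now 1)
Event 23 (EXEC): [IRQ0] PC=1: DEC 2 -> ACC=7
Event 24 (INT 2): INT 2 arrives: push (IRQ0, PC=2), enter IRQ2 at PC=0 (depth now 2)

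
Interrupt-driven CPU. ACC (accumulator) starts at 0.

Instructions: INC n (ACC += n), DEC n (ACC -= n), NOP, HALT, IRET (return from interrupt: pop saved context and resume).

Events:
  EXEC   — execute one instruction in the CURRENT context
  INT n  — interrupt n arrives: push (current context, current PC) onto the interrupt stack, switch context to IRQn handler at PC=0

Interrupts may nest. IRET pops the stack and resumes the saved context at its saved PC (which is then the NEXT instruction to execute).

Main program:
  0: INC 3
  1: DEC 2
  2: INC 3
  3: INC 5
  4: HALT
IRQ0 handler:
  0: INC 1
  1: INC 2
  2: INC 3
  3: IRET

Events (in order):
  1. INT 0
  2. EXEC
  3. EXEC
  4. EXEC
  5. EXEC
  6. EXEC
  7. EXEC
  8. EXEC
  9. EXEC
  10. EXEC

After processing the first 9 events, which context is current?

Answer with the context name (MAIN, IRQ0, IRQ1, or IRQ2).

Answer: MAIN

Derivation:
Event 1 (INT 0): INT 0 arrives: push (MAIN, PC=0), enter IRQ0 at PC=0 (depth now 1)
Event 2 (EXEC): [IRQ0] PC=0: INC 1 -> ACC=1
Event 3 (EXEC): [IRQ0] PC=1: INC 2 -> ACC=3
Event 4 (EXEC): [IRQ0] PC=2: INC 3 -> ACC=6
Event 5 (EXEC): [IRQ0] PC=3: IRET -> resume MAIN at PC=0 (depth now 0)
Event 6 (EXEC): [MAIN] PC=0: INC 3 -> ACC=9
Event 7 (EXEC): [MAIN] PC=1: DEC 2 -> ACC=7
Event 8 (EXEC): [MAIN] PC=2: INC 3 -> ACC=10
Event 9 (EXEC): [MAIN] PC=3: INC 5 -> ACC=15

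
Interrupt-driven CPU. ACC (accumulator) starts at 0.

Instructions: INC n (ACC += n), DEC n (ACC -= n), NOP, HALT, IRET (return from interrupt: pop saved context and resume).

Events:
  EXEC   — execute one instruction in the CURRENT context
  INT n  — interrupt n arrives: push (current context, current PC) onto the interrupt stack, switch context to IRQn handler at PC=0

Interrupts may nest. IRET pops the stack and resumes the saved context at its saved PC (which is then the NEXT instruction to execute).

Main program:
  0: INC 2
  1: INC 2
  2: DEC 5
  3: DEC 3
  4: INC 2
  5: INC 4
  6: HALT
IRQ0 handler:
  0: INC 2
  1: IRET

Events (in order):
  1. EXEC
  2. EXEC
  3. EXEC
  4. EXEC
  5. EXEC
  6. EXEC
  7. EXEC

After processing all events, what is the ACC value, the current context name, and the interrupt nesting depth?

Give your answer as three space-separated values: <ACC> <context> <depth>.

Event 1 (EXEC): [MAIN] PC=0: INC 2 -> ACC=2
Event 2 (EXEC): [MAIN] PC=1: INC 2 -> ACC=4
Event 3 (EXEC): [MAIN] PC=2: DEC 5 -> ACC=-1
Event 4 (EXEC): [MAIN] PC=3: DEC 3 -> ACC=-4
Event 5 (EXEC): [MAIN] PC=4: INC 2 -> ACC=-2
Event 6 (EXEC): [MAIN] PC=5: INC 4 -> ACC=2
Event 7 (EXEC): [MAIN] PC=6: HALT

Answer: 2 MAIN 0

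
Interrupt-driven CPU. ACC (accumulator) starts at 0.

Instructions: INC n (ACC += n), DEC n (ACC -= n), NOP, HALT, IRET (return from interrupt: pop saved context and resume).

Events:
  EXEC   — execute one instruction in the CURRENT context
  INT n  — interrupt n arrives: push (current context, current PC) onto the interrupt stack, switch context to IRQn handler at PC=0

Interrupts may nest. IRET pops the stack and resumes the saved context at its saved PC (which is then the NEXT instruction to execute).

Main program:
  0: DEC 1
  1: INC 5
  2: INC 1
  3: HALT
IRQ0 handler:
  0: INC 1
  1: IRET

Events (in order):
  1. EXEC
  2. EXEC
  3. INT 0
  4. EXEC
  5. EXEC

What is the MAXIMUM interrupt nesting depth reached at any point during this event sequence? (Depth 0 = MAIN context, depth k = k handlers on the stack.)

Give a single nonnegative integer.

Answer: 1

Derivation:
Event 1 (EXEC): [MAIN] PC=0: DEC 1 -> ACC=-1 [depth=0]
Event 2 (EXEC): [MAIN] PC=1: INC 5 -> ACC=4 [depth=0]
Event 3 (INT 0): INT 0 arrives: push (MAIN, PC=2), enter IRQ0 at PC=0 (depth now 1) [depth=1]
Event 4 (EXEC): [IRQ0] PC=0: INC 1 -> ACC=5 [depth=1]
Event 5 (EXEC): [IRQ0] PC=1: IRET -> resume MAIN at PC=2 (depth now 0) [depth=0]
Max depth observed: 1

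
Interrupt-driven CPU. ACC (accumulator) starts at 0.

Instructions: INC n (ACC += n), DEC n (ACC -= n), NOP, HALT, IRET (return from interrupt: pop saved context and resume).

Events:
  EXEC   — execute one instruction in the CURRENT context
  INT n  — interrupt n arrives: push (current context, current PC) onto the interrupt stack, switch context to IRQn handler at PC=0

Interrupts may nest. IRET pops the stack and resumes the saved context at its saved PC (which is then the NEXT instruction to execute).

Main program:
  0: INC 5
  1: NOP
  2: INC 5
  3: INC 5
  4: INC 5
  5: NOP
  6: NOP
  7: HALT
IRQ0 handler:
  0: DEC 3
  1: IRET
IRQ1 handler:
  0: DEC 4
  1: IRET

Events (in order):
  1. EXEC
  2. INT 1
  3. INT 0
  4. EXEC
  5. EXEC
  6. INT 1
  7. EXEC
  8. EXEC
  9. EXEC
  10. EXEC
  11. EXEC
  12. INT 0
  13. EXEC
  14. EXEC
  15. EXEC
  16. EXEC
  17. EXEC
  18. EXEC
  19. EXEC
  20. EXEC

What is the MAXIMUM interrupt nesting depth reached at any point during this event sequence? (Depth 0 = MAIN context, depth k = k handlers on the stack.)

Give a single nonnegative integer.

Answer: 2

Derivation:
Event 1 (EXEC): [MAIN] PC=0: INC 5 -> ACC=5 [depth=0]
Event 2 (INT 1): INT 1 arrives: push (MAIN, PC=1), enter IRQ1 at PC=0 (depth now 1) [depth=1]
Event 3 (INT 0): INT 0 arrives: push (IRQ1, PC=0), enter IRQ0 at PC=0 (depth now 2) [depth=2]
Event 4 (EXEC): [IRQ0] PC=0: DEC 3 -> ACC=2 [depth=2]
Event 5 (EXEC): [IRQ0] PC=1: IRET -> resume IRQ1 at PC=0 (depth now 1) [depth=1]
Event 6 (INT 1): INT 1 arrives: push (IRQ1, PC=0), enter IRQ1 at PC=0 (depth now 2) [depth=2]
Event 7 (EXEC): [IRQ1] PC=0: DEC 4 -> ACC=-2 [depth=2]
Event 8 (EXEC): [IRQ1] PC=1: IRET -> resume IRQ1 at PC=0 (depth now 1) [depth=1]
Event 9 (EXEC): [IRQ1] PC=0: DEC 4 -> ACC=-6 [depth=1]
Event 10 (EXEC): [IRQ1] PC=1: IRET -> resume MAIN at PC=1 (depth now 0) [depth=0]
Event 11 (EXEC): [MAIN] PC=1: NOP [depth=0]
Event 12 (INT 0): INT 0 arrives: push (MAIN, PC=2), enter IRQ0 at PC=0 (depth now 1) [depth=1]
Event 13 (EXEC): [IRQ0] PC=0: DEC 3 -> ACC=-9 [depth=1]
Event 14 (EXEC): [IRQ0] PC=1: IRET -> resume MAIN at PC=2 (depth now 0) [depth=0]
Event 15 (EXEC): [MAIN] PC=2: INC 5 -> ACC=-4 [depth=0]
Event 16 (EXEC): [MAIN] PC=3: INC 5 -> ACC=1 [depth=0]
Event 17 (EXEC): [MAIN] PC=4: INC 5 -> ACC=6 [depth=0]
Event 18 (EXEC): [MAIN] PC=5: NOP [depth=0]
Event 19 (EXEC): [MAIN] PC=6: NOP [depth=0]
Event 20 (EXEC): [MAIN] PC=7: HALT [depth=0]
Max depth observed: 2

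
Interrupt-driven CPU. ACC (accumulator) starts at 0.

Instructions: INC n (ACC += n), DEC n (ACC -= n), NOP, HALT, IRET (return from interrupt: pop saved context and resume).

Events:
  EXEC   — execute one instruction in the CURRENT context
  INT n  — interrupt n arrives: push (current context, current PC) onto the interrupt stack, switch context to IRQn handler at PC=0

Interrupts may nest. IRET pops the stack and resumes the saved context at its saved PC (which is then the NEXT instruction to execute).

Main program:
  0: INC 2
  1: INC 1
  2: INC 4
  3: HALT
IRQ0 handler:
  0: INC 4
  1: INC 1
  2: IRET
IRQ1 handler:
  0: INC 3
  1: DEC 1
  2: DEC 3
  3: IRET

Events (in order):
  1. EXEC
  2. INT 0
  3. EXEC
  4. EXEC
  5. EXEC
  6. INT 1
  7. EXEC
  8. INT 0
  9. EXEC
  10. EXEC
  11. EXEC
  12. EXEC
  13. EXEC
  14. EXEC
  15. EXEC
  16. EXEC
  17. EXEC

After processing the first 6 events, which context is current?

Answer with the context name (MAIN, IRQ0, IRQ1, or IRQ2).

Event 1 (EXEC): [MAIN] PC=0: INC 2 -> ACC=2
Event 2 (INT 0): INT 0 arrives: push (MAIN, PC=1), enter IRQ0 at PC=0 (depth now 1)
Event 3 (EXEC): [IRQ0] PC=0: INC 4 -> ACC=6
Event 4 (EXEC): [IRQ0] PC=1: INC 1 -> ACC=7
Event 5 (EXEC): [IRQ0] PC=2: IRET -> resume MAIN at PC=1 (depth now 0)
Event 6 (INT 1): INT 1 arrives: push (MAIN, PC=1), enter IRQ1 at PC=0 (depth now 1)

Answer: IRQ1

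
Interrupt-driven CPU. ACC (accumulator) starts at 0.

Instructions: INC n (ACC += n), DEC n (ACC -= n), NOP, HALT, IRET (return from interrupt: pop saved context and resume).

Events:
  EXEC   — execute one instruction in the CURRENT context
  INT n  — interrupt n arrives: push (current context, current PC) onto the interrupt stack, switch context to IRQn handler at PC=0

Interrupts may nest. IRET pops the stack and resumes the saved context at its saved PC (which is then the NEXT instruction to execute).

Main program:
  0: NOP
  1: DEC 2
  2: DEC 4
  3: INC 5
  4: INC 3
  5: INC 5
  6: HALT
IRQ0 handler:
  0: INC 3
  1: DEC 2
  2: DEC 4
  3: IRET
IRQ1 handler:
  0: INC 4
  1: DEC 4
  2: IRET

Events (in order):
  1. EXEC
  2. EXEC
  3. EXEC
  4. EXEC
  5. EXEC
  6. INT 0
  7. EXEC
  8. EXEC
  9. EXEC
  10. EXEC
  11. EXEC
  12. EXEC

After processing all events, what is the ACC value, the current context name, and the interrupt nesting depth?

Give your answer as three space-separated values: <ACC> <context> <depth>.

Answer: 4 MAIN 0

Derivation:
Event 1 (EXEC): [MAIN] PC=0: NOP
Event 2 (EXEC): [MAIN] PC=1: DEC 2 -> ACC=-2
Event 3 (EXEC): [MAIN] PC=2: DEC 4 -> ACC=-6
Event 4 (EXEC): [MAIN] PC=3: INC 5 -> ACC=-1
Event 5 (EXEC): [MAIN] PC=4: INC 3 -> ACC=2
Event 6 (INT 0): INT 0 arrives: push (MAIN, PC=5), enter IRQ0 at PC=0 (depth now 1)
Event 7 (EXEC): [IRQ0] PC=0: INC 3 -> ACC=5
Event 8 (EXEC): [IRQ0] PC=1: DEC 2 -> ACC=3
Event 9 (EXEC): [IRQ0] PC=2: DEC 4 -> ACC=-1
Event 10 (EXEC): [IRQ0] PC=3: IRET -> resume MAIN at PC=5 (depth now 0)
Event 11 (EXEC): [MAIN] PC=5: INC 5 -> ACC=4
Event 12 (EXEC): [MAIN] PC=6: HALT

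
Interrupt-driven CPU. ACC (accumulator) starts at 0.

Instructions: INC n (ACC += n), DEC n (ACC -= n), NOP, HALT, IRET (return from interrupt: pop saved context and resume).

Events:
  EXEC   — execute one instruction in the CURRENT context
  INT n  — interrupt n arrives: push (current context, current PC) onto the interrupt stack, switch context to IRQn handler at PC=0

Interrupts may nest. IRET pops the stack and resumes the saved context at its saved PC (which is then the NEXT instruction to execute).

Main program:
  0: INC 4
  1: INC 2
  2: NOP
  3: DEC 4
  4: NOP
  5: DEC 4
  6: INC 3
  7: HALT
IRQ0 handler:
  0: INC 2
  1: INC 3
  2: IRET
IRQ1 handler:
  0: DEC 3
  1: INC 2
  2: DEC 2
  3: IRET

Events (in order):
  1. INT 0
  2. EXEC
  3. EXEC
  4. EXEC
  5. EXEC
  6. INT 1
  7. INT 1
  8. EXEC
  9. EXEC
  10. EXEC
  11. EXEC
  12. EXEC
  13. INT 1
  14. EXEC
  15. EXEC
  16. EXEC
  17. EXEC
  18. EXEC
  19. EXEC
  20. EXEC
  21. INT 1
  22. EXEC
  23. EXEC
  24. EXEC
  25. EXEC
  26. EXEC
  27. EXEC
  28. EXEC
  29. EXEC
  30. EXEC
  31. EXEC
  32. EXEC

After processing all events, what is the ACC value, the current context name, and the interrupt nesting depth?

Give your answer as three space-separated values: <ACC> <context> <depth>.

Answer: -6 MAIN 0

Derivation:
Event 1 (INT 0): INT 0 arrives: push (MAIN, PC=0), enter IRQ0 at PC=0 (depth now 1)
Event 2 (EXEC): [IRQ0] PC=0: INC 2 -> ACC=2
Event 3 (EXEC): [IRQ0] PC=1: INC 3 -> ACC=5
Event 4 (EXEC): [IRQ0] PC=2: IRET -> resume MAIN at PC=0 (depth now 0)
Event 5 (EXEC): [MAIN] PC=0: INC 4 -> ACC=9
Event 6 (INT 1): INT 1 arrives: push (MAIN, PC=1), enter IRQ1 at PC=0 (depth now 1)
Event 7 (INT 1): INT 1 arrives: push (IRQ1, PC=0), enter IRQ1 at PC=0 (depth now 2)
Event 8 (EXEC): [IRQ1] PC=0: DEC 3 -> ACC=6
Event 9 (EXEC): [IRQ1] PC=1: INC 2 -> ACC=8
Event 10 (EXEC): [IRQ1] PC=2: DEC 2 -> ACC=6
Event 11 (EXEC): [IRQ1] PC=3: IRET -> resume IRQ1 at PC=0 (depth now 1)
Event 12 (EXEC): [IRQ1] PC=0: DEC 3 -> ACC=3
Event 13 (INT 1): INT 1 arrives: push (IRQ1, PC=1), enter IRQ1 at PC=0 (depth now 2)
Event 14 (EXEC): [IRQ1] PC=0: DEC 3 -> ACC=0
Event 15 (EXEC): [IRQ1] PC=1: INC 2 -> ACC=2
Event 16 (EXEC): [IRQ1] PC=2: DEC 2 -> ACC=0
Event 17 (EXEC): [IRQ1] PC=3: IRET -> resume IRQ1 at PC=1 (depth now 1)
Event 18 (EXEC): [IRQ1] PC=1: INC 2 -> ACC=2
Event 19 (EXEC): [IRQ1] PC=2: DEC 2 -> ACC=0
Event 20 (EXEC): [IRQ1] PC=3: IRET -> resume MAIN at PC=1 (depth now 0)
Event 21 (INT 1): INT 1 arrives: push (MAIN, PC=1), enter IRQ1 at PC=0 (depth now 1)
Event 22 (EXEC): [IRQ1] PC=0: DEC 3 -> ACC=-3
Event 23 (EXEC): [IRQ1] PC=1: INC 2 -> ACC=-1
Event 24 (EXEC): [IRQ1] PC=2: DEC 2 -> ACC=-3
Event 25 (EXEC): [IRQ1] PC=3: IRET -> resume MAIN at PC=1 (depth now 0)
Event 26 (EXEC): [MAIN] PC=1: INC 2 -> ACC=-1
Event 27 (EXEC): [MAIN] PC=2: NOP
Event 28 (EXEC): [MAIN] PC=3: DEC 4 -> ACC=-5
Event 29 (EXEC): [MAIN] PC=4: NOP
Event 30 (EXEC): [MAIN] PC=5: DEC 4 -> ACC=-9
Event 31 (EXEC): [MAIN] PC=6: INC 3 -> ACC=-6
Event 32 (EXEC): [MAIN] PC=7: HALT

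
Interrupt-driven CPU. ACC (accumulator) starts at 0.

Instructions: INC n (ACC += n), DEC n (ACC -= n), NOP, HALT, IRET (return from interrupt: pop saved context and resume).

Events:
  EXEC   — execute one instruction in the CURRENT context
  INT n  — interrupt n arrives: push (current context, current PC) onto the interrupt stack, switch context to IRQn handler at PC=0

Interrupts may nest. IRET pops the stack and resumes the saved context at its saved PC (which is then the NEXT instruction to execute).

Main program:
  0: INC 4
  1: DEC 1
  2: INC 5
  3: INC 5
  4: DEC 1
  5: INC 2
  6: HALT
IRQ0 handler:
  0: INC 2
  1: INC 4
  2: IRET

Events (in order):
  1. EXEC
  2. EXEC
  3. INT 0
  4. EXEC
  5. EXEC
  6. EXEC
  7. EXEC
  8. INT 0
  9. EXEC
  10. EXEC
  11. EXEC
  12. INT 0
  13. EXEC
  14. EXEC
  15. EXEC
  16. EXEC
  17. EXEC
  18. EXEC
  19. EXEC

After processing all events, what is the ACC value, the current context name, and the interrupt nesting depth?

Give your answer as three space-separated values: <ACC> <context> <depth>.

Answer: 32 MAIN 0

Derivation:
Event 1 (EXEC): [MAIN] PC=0: INC 4 -> ACC=4
Event 2 (EXEC): [MAIN] PC=1: DEC 1 -> ACC=3
Event 3 (INT 0): INT 0 arrives: push (MAIN, PC=2), enter IRQ0 at PC=0 (depth now 1)
Event 4 (EXEC): [IRQ0] PC=0: INC 2 -> ACC=5
Event 5 (EXEC): [IRQ0] PC=1: INC 4 -> ACC=9
Event 6 (EXEC): [IRQ0] PC=2: IRET -> resume MAIN at PC=2 (depth now 0)
Event 7 (EXEC): [MAIN] PC=2: INC 5 -> ACC=14
Event 8 (INT 0): INT 0 arrives: push (MAIN, PC=3), enter IRQ0 at PC=0 (depth now 1)
Event 9 (EXEC): [IRQ0] PC=0: INC 2 -> ACC=16
Event 10 (EXEC): [IRQ0] PC=1: INC 4 -> ACC=20
Event 11 (EXEC): [IRQ0] PC=2: IRET -> resume MAIN at PC=3 (depth now 0)
Event 12 (INT 0): INT 0 arrives: push (MAIN, PC=3), enter IRQ0 at PC=0 (depth now 1)
Event 13 (EXEC): [IRQ0] PC=0: INC 2 -> ACC=22
Event 14 (EXEC): [IRQ0] PC=1: INC 4 -> ACC=26
Event 15 (EXEC): [IRQ0] PC=2: IRET -> resume MAIN at PC=3 (depth now 0)
Event 16 (EXEC): [MAIN] PC=3: INC 5 -> ACC=31
Event 17 (EXEC): [MAIN] PC=4: DEC 1 -> ACC=30
Event 18 (EXEC): [MAIN] PC=5: INC 2 -> ACC=32
Event 19 (EXEC): [MAIN] PC=6: HALT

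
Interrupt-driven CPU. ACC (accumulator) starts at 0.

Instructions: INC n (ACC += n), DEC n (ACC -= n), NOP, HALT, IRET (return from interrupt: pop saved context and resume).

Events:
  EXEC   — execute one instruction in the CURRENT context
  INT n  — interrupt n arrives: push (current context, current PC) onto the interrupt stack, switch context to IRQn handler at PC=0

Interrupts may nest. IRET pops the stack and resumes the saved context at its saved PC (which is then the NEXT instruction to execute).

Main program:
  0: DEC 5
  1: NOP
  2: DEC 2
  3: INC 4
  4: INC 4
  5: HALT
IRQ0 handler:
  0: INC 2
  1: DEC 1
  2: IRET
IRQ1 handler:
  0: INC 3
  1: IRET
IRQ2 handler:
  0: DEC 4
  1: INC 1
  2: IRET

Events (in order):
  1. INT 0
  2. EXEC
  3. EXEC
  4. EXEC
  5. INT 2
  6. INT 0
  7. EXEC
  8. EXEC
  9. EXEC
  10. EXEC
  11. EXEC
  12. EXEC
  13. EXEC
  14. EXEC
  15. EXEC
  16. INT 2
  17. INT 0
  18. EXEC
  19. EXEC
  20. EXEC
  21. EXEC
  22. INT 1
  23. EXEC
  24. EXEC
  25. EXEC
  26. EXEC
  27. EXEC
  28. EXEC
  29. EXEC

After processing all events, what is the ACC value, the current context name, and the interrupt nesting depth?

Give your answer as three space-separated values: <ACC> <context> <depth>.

Answer: 1 MAIN 0

Derivation:
Event 1 (INT 0): INT 0 arrives: push (MAIN, PC=0), enter IRQ0 at PC=0 (depth now 1)
Event 2 (EXEC): [IRQ0] PC=0: INC 2 -> ACC=2
Event 3 (EXEC): [IRQ0] PC=1: DEC 1 -> ACC=1
Event 4 (EXEC): [IRQ0] PC=2: IRET -> resume MAIN at PC=0 (depth now 0)
Event 5 (INT 2): INT 2 arrives: push (MAIN, PC=0), enter IRQ2 at PC=0 (depth now 1)
Event 6 (INT 0): INT 0 arrives: push (IRQ2, PC=0), enter IRQ0 at PC=0 (depth now 2)
Event 7 (EXEC): [IRQ0] PC=0: INC 2 -> ACC=3
Event 8 (EXEC): [IRQ0] PC=1: DEC 1 -> ACC=2
Event 9 (EXEC): [IRQ0] PC=2: IRET -> resume IRQ2 at PC=0 (depth now 1)
Event 10 (EXEC): [IRQ2] PC=0: DEC 4 -> ACC=-2
Event 11 (EXEC): [IRQ2] PC=1: INC 1 -> ACC=-1
Event 12 (EXEC): [IRQ2] PC=2: IRET -> resume MAIN at PC=0 (depth now 0)
Event 13 (EXEC): [MAIN] PC=0: DEC 5 -> ACC=-6
Event 14 (EXEC): [MAIN] PC=1: NOP
Event 15 (EXEC): [MAIN] PC=2: DEC 2 -> ACC=-8
Event 16 (INT 2): INT 2 arrives: push (MAIN, PC=3), enter IRQ2 at PC=0 (depth now 1)
Event 17 (INT 0): INT 0 arrives: push (IRQ2, PC=0), enter IRQ0 at PC=0 (depth now 2)
Event 18 (EXEC): [IRQ0] PC=0: INC 2 -> ACC=-6
Event 19 (EXEC): [IRQ0] PC=1: DEC 1 -> ACC=-7
Event 20 (EXEC): [IRQ0] PC=2: IRET -> resume IRQ2 at PC=0 (depth now 1)
Event 21 (EXEC): [IRQ2] PC=0: DEC 4 -> ACC=-11
Event 22 (INT 1): INT 1 arrives: push (IRQ2, PC=1), enter IRQ1 at PC=0 (depth now 2)
Event 23 (EXEC): [IRQ1] PC=0: INC 3 -> ACC=-8
Event 24 (EXEC): [IRQ1] PC=1: IRET -> resume IRQ2 at PC=1 (depth now 1)
Event 25 (EXEC): [IRQ2] PC=1: INC 1 -> ACC=-7
Event 26 (EXEC): [IRQ2] PC=2: IRET -> resume MAIN at PC=3 (depth now 0)
Event 27 (EXEC): [MAIN] PC=3: INC 4 -> ACC=-3
Event 28 (EXEC): [MAIN] PC=4: INC 4 -> ACC=1
Event 29 (EXEC): [MAIN] PC=5: HALT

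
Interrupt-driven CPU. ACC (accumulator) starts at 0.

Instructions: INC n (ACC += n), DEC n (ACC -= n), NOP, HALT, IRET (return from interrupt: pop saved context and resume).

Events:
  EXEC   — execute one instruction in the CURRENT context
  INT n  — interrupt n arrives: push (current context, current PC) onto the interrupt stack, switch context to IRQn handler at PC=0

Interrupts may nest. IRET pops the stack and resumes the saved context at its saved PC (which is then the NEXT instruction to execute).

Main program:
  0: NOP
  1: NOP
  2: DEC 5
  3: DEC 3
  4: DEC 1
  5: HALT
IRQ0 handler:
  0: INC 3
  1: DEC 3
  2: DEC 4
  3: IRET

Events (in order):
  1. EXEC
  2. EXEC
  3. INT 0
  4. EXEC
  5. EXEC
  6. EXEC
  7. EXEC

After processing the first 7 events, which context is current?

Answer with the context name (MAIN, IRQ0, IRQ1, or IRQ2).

Event 1 (EXEC): [MAIN] PC=0: NOP
Event 2 (EXEC): [MAIN] PC=1: NOP
Event 3 (INT 0): INT 0 arrives: push (MAIN, PC=2), enter IRQ0 at PC=0 (depth now 1)
Event 4 (EXEC): [IRQ0] PC=0: INC 3 -> ACC=3
Event 5 (EXEC): [IRQ0] PC=1: DEC 3 -> ACC=0
Event 6 (EXEC): [IRQ0] PC=2: DEC 4 -> ACC=-4
Event 7 (EXEC): [IRQ0] PC=3: IRET -> resume MAIN at PC=2 (depth now 0)

Answer: MAIN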